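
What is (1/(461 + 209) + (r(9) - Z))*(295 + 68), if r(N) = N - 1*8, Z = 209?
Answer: -50587317/670 ≈ -75504.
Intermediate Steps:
r(N) = -8 + N (r(N) = N - 8 = -8 + N)
(1/(461 + 209) + (r(9) - Z))*(295 + 68) = (1/(461 + 209) + ((-8 + 9) - 1*209))*(295 + 68) = (1/670 + (1 - 209))*363 = (1/670 - 208)*363 = -139359/670*363 = -50587317/670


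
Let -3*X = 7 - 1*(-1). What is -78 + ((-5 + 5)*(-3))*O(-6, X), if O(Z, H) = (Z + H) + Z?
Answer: -78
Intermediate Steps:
X = -8/3 (X = -(7 - 1*(-1))/3 = -(7 + 1)/3 = -⅓*8 = -8/3 ≈ -2.6667)
O(Z, H) = H + 2*Z (O(Z, H) = (H + Z) + Z = H + 2*Z)
-78 + ((-5 + 5)*(-3))*O(-6, X) = -78 + ((-5 + 5)*(-3))*(-8/3 + 2*(-6)) = -78 + (0*(-3))*(-8/3 - 12) = -78 + 0*(-44/3) = -78 + 0 = -78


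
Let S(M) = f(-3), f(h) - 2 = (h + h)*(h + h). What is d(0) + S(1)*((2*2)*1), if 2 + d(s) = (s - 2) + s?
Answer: 148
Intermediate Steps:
f(h) = 2 + 4*h² (f(h) = 2 + (h + h)*(h + h) = 2 + (2*h)*(2*h) = 2 + 4*h²)
S(M) = 38 (S(M) = 2 + 4*(-3)² = 2 + 4*9 = 2 + 36 = 38)
d(s) = -4 + 2*s (d(s) = -2 + ((s - 2) + s) = -2 + ((-2 + s) + s) = -2 + (-2 + 2*s) = -4 + 2*s)
d(0) + S(1)*((2*2)*1) = (-4 + 2*0) + 38*((2*2)*1) = (-4 + 0) + 38*(4*1) = -4 + 38*4 = -4 + 152 = 148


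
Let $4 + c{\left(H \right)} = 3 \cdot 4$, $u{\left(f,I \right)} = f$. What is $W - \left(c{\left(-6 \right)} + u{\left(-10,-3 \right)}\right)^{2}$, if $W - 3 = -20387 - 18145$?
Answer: $-38533$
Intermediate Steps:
$c{\left(H \right)} = 8$ ($c{\left(H \right)} = -4 + 3 \cdot 4 = -4 + 12 = 8$)
$W = -38529$ ($W = 3 - 38532 = -38529$)
$W - \left(c{\left(-6 \right)} + u{\left(-10,-3 \right)}\right)^{2} = -38529 - \left(8 - 10\right)^{2} = -38529 - \left(-2\right)^{2} = -38529 - 4 = -38533$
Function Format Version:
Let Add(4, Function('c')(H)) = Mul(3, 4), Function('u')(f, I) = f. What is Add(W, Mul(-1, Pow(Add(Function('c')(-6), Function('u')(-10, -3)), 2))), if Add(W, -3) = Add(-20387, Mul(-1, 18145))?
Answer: -38533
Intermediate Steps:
Function('c')(H) = 8 (Function('c')(H) = Add(-4, Mul(3, 4)) = Add(-4, 12) = 8)
W = -38529 (W = Add(3, Add(-20387, Mul(-1, 18145))) = Add(3, Add(-20387, -18145)) = Add(3, -38532) = -38529)
Add(W, Mul(-1, Pow(Add(Function('c')(-6), Function('u')(-10, -3)), 2))) = Add(-38529, Mul(-1, Pow(Add(8, -10), 2))) = Add(-38529, Mul(-1, Pow(-2, 2))) = Add(-38529, Mul(-1, 4)) = Add(-38529, -4) = -38533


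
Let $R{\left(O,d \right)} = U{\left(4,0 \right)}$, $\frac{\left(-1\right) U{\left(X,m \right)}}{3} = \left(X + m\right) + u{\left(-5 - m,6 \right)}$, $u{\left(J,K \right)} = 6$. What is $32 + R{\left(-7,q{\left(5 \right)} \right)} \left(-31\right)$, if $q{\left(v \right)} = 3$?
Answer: $962$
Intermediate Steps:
$U{\left(X,m \right)} = -18 - 3 X - 3 m$ ($U{\left(X,m \right)} = - 3 \left(\left(X + m\right) + 6\right) = - 3 \left(6 + X + m\right) = -18 - 3 X - 3 m$)
$R{\left(O,d \right)} = -30$ ($R{\left(O,d \right)} = -18 - 12 - 0 = -18 - 12 + 0 = -30$)
$32 + R{\left(-7,q{\left(5 \right)} \right)} \left(-31\right) = 32 - -930 = 32 + 930 = 962$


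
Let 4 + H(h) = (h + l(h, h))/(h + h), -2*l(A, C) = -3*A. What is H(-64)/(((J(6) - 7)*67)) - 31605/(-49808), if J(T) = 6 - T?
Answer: 14959717/23359952 ≈ 0.64040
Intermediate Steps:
l(A, C) = 3*A/2 (l(A, C) = -(-3)*A/2 = 3*A/2)
H(h) = -11/4 (H(h) = -4 + (h + 3*h/2)/(h + h) = -4 + (5*h/2)/((2*h)) = -4 + (5*h/2)*(1/(2*h)) = -4 + 5/4 = -11/4)
H(-64)/(((J(6) - 7)*67)) - 31605/(-49808) = -11*1/(67*((6 - 1*6) - 7))/4 - 31605/(-49808) = -11*1/(67*((6 - 6) - 7))/4 - 31605*(-1/49808) = -11*1/(67*(0 - 7))/4 + 31605/49808 = -11/(4*((-7*67))) + 31605/49808 = -11/4/(-469) + 31605/49808 = -11/4*(-1/469) + 31605/49808 = 11/1876 + 31605/49808 = 14959717/23359952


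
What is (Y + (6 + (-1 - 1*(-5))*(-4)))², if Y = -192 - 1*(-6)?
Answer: 38416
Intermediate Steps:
Y = -186 (Y = -192 + 6 = -186)
(Y + (6 + (-1 - 1*(-5))*(-4)))² = (-186 + (6 + (-1 - 1*(-5))*(-4)))² = (-186 + (6 + (-1 + 5)*(-4)))² = (-186 + (6 + 4*(-4)))² = (-186 + (6 - 16))² = (-186 - 10)² = (-196)² = 38416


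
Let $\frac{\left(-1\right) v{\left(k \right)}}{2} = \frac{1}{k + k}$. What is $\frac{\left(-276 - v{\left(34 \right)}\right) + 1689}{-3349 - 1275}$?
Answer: $- \frac{48043}{157216} \approx -0.30559$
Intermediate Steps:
$v{\left(k \right)} = - \frac{1}{k}$ ($v{\left(k \right)} = - \frac{2}{k + k} = - \frac{2}{2 k} = - 2 \frac{1}{2 k} = - \frac{1}{k}$)
$\frac{\left(-276 - v{\left(34 \right)}\right) + 1689}{-3349 - 1275} = \frac{\left(-276 - - \frac{1}{34}\right) + 1689}{-3349 - 1275} = \frac{\left(-276 - \left(-1\right) \frac{1}{34}\right) + 1689}{-4624} = \left(\left(-276 - - \frac{1}{34}\right) + 1689\right) \left(- \frac{1}{4624}\right) = \left(\left(-276 + \frac{1}{34}\right) + 1689\right) \left(- \frac{1}{4624}\right) = \left(- \frac{9383}{34} + 1689\right) \left(- \frac{1}{4624}\right) = \frac{48043}{34} \left(- \frac{1}{4624}\right) = - \frac{48043}{157216}$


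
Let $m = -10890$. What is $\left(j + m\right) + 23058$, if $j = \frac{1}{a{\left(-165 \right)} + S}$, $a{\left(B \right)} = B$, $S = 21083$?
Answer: $\frac{254530225}{20918} \approx 12168.0$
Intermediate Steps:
$j = \frac{1}{20918}$ ($j = \frac{1}{-165 + 21083} = \frac{1}{20918} \approx 4.7806 \cdot 10^{-5}$)
$\left(j + m\right) + 23058 = \left(\frac{1}{20918} - 10890\right) + 23058 = - \frac{227797019}{20918} + 23058 = \frac{254530225}{20918}$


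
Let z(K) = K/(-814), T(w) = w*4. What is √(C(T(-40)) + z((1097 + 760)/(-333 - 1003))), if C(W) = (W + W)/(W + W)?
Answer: √74042777809/271876 ≈ 1.0009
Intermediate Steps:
T(w) = 4*w
C(W) = 1 (C(W) = (2*W)/((2*W)) = (2*W)*(1/(2*W)) = 1)
z(K) = -K/814 (z(K) = K*(-1/814) = -K/814)
√(C(T(-40)) + z((1097 + 760)/(-333 - 1003))) = √(1 - (1097 + 760)/(814*(-333 - 1003))) = √(1 - 1857/(814*(-1336))) = √(1 - 1857*(-1)/(814*1336)) = √(1 - 1/814*(-1857/1336)) = √(1 + 1857/1087504) = √(1089361/1087504) = √74042777809/271876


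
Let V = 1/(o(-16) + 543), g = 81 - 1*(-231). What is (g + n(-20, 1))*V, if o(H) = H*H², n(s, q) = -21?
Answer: -291/3553 ≈ -0.081903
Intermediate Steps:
o(H) = H³
g = 312 (g = 81 + 231 = 312)
V = -1/3553 (V = 1/((-16)³ + 543) = 1/(-4096 + 543) = 1/(-3553) = -1/3553 ≈ -0.00028145)
(g + n(-20, 1))*V = (312 - 21)*(-1/3553) = 291*(-1/3553) = -291/3553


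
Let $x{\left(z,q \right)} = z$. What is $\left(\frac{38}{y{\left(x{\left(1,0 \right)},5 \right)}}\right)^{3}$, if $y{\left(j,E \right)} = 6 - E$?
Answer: $54872$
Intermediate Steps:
$\left(\frac{38}{y{\left(x{\left(1,0 \right)},5 \right)}}\right)^{3} = \left(\frac{38}{6 - 5}\right)^{3} = \left(\frac{38}{1}\right)^{3} = \left(38 \cdot 1\right)^{3} = 38^{3} = 54872$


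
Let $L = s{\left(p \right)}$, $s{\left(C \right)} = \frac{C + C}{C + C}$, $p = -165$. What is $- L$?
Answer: $-1$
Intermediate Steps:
$s{\left(C \right)} = 1$ ($s{\left(C \right)} = \frac{2 C}{2 C} = 2 C \frac{1}{2 C} = 1$)
$L = 1$
$- L = \left(-1\right) 1 = -1$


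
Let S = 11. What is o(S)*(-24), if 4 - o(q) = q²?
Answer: 2808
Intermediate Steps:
o(q) = 4 - q²
o(S)*(-24) = (4 - 1*11²)*(-24) = (4 - 1*121)*(-24) = (4 - 121)*(-24) = -117*(-24) = 2808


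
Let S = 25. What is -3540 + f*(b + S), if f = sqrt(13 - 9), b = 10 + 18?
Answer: -3434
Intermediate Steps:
b = 28
f = 2 (f = sqrt(4) = 2)
-3540 + f*(b + S) = -3540 + 2*(28 + 25) = -3540 + 2*53 = -3540 + 106 = -3434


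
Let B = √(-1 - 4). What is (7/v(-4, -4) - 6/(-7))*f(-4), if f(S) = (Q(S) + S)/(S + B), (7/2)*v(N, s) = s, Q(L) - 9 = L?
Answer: 295/294 + 295*I*√5/1176 ≈ 1.0034 + 0.56092*I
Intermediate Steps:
Q(L) = 9 + L
v(N, s) = 2*s/7
B = I*√5 (B = √(-5) = I*√5 ≈ 2.2361*I)
f(S) = (9 + 2*S)/(S + I*√5) (f(S) = ((9 + S) + S)/(S + I*√5) = (9 + 2*S)/(S + I*√5))
(7/v(-4, -4) - 6/(-7))*f(-4) = (7/(((2/7)*(-4))) - 6/(-7))*((9 + 2*(-4))/(-4 + I*√5)) = (7/(-8/7) - 6*(-⅐))*((9 - 8)/(-4 + I*√5)) = (7*(-7/8) + 6/7)*(1/(-4 + I*√5)) = (-49/8 + 6/7)/(-4 + I*√5) = -295/(56*(-4 + I*√5))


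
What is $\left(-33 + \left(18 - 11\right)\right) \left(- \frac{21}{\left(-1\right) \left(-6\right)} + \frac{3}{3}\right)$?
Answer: $65$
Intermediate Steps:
$\left(-33 + \left(18 - 11\right)\right) \left(- \frac{21}{\left(-1\right) \left(-6\right)} + \frac{3}{3}\right) = \left(-33 + 7\right) \left(- \frac{21}{6} + 3 \cdot \frac{1}{3}\right) = - 26 \left(\left(-21\right) \frac{1}{6} + 1\right) = - 26 \left(- \frac{7}{2} + 1\right) = \left(-26\right) \left(- \frac{5}{2}\right) = 65$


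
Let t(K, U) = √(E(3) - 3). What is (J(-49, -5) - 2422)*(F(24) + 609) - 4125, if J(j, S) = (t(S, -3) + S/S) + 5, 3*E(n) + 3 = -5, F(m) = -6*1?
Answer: -1460973 + 201*I*√51 ≈ -1.461e+6 + 1435.4*I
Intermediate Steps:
F(m) = -6
E(n) = -8/3 (E(n) = -1 + (⅓)*(-5) = -1 - 5/3 = -8/3)
t(K, U) = I*√51/3 (t(K, U) = √(-8/3 - 3) = √(-17/3) = I*√51/3)
J(j, S) = 6 + I*√51/3 (J(j, S) = (I*√51/3 + S/S) + 5 = (I*√51/3 + 1) + 5 = (1 + I*√51/3) + 5 = 6 + I*√51/3)
(J(-49, -5) - 2422)*(F(24) + 609) - 4125 = ((6 + I*√51/3) - 2422)*(-6 + 609) - 4125 = (-2416 + I*√51/3)*603 - 4125 = (-1456848 + 201*I*√51) - 4125 = -1460973 + 201*I*√51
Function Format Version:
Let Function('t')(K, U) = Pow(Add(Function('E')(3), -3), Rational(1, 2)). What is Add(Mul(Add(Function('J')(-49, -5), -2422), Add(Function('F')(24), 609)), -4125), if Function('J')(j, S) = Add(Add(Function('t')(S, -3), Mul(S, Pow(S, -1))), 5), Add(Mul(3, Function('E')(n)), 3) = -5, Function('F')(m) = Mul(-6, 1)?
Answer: Add(-1460973, Mul(201, I, Pow(51, Rational(1, 2)))) ≈ Add(-1.4610e+6, Mul(1435.4, I))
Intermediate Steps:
Function('F')(m) = -6
Function('E')(n) = Rational(-8, 3) (Function('E')(n) = Add(-1, Mul(Rational(1, 3), -5)) = Add(-1, Rational(-5, 3)) = Rational(-8, 3))
Function('t')(K, U) = Mul(Rational(1, 3), I, Pow(51, Rational(1, 2))) (Function('t')(K, U) = Pow(Add(Rational(-8, 3), -3), Rational(1, 2)) = Pow(Rational(-17, 3), Rational(1, 2)) = Mul(Rational(1, 3), I, Pow(51, Rational(1, 2))))
Function('J')(j, S) = Add(6, Mul(Rational(1, 3), I, Pow(51, Rational(1, 2)))) (Function('J')(j, S) = Add(Add(Mul(Rational(1, 3), I, Pow(51, Rational(1, 2))), Mul(S, Pow(S, -1))), 5) = Add(Add(Mul(Rational(1, 3), I, Pow(51, Rational(1, 2))), 1), 5) = Add(Add(1, Mul(Rational(1, 3), I, Pow(51, Rational(1, 2)))), 5) = Add(6, Mul(Rational(1, 3), I, Pow(51, Rational(1, 2)))))
Add(Mul(Add(Function('J')(-49, -5), -2422), Add(Function('F')(24), 609)), -4125) = Add(Mul(Add(Add(6, Mul(Rational(1, 3), I, Pow(51, Rational(1, 2)))), -2422), Add(-6, 609)), -4125) = Add(Mul(Add(-2416, Mul(Rational(1, 3), I, Pow(51, Rational(1, 2)))), 603), -4125) = Add(Add(-1456848, Mul(201, I, Pow(51, Rational(1, 2)))), -4125) = Add(-1460973, Mul(201, I, Pow(51, Rational(1, 2))))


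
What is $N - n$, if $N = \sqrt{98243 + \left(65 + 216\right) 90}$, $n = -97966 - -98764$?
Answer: $-798 + \sqrt{123533} \approx -446.53$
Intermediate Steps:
$n = 798$ ($n = -97966 + 98764 = 798$)
$N = \sqrt{123533}$ ($N = \sqrt{98243 + 281 \cdot 90} = \sqrt{98243 + 25290} = \sqrt{123533} \approx 351.47$)
$N - n = \sqrt{123533} - 798 = -798 + \sqrt{123533}$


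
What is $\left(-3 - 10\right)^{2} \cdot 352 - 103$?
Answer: $59385$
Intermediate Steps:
$\left(-3 - 10\right)^{2} \cdot 352 - 103 = \left(-13\right)^{2} \cdot 352 + \left(-159 + 56\right) = 169 \cdot 352 - 103 = 59488 - 103 = 59385$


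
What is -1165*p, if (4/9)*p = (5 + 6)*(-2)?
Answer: 115335/2 ≈ 57668.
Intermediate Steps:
p = -99/2 (p = 9*((5 + 6)*(-2))/4 = 9*(11*(-2))/4 = (9/4)*(-22) = -99/2 ≈ -49.500)
-1165*p = -1165*(-99/2) = 115335/2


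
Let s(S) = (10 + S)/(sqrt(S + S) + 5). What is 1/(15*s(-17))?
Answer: -1/21 - I*sqrt(34)/105 ≈ -0.047619 - 0.055533*I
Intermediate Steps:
s(S) = (10 + S)/(5 + sqrt(2)*sqrt(S)) (s(S) = (10 + S)/(sqrt(2*S) + 5) = (10 + S)/(sqrt(2)*sqrt(S) + 5) = (10 + S)/(5 + sqrt(2)*sqrt(S)))
1/(15*s(-17)) = 1/(15*((10 - 17)/(5 + sqrt(2)*sqrt(-17)))) = 1/(15*(-7/(5 + sqrt(2)*(I*sqrt(17))))) = 1/(15*(-7/(5 + I*sqrt(34)))) = 1/(-105/(5 + I*sqrt(34))) = -1/21 - I*sqrt(34)/105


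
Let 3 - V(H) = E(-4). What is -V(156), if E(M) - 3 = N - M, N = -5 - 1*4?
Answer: -5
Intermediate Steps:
N = -9 (N = -5 - 4 = -9)
E(M) = -6 - M (E(M) = 3 + (-9 - M) = -6 - M)
V(H) = 5 (V(H) = 3 - (-6 - 1*(-4)) = 3 - (-6 + 4) = 3 - 1*(-2) = 3 + 2 = 5)
-V(156) = -1*5 = -5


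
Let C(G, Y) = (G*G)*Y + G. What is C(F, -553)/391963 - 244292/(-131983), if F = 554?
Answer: -2027720770446/4702950239 ≈ -431.16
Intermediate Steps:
C(G, Y) = G + Y*G² (C(G, Y) = G²*Y + G = Y*G² + G = G + Y*G²)
C(F, -553)/391963 - 244292/(-131983) = (554*(1 + 554*(-553)))/391963 - 244292/(-131983) = (554*(1 - 306362))*(1/391963) - 244292*(-1/131983) = (554*(-306361))*(1/391963) + 244292/131983 = -169723994*1/391963 + 244292/131983 = -15429454/35633 + 244292/131983 = -2027720770446/4702950239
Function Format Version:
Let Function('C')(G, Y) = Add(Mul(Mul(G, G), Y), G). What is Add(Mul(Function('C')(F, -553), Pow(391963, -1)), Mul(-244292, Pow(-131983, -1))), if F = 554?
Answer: Rational(-2027720770446, 4702950239) ≈ -431.16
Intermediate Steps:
Function('C')(G, Y) = Add(G, Mul(Y, Pow(G, 2))) (Function('C')(G, Y) = Add(Mul(Pow(G, 2), Y), G) = Add(Mul(Y, Pow(G, 2)), G) = Add(G, Mul(Y, Pow(G, 2))))
Add(Mul(Function('C')(F, -553), Pow(391963, -1)), Mul(-244292, Pow(-131983, -1))) = Add(Mul(Mul(554, Add(1, Mul(554, -553))), Pow(391963, -1)), Mul(-244292, Pow(-131983, -1))) = Add(Mul(Mul(554, Add(1, -306362)), Rational(1, 391963)), Mul(-244292, Rational(-1, 131983))) = Add(Mul(Mul(554, -306361), Rational(1, 391963)), Rational(244292, 131983)) = Add(Mul(-169723994, Rational(1, 391963)), Rational(244292, 131983)) = Add(Rational(-15429454, 35633), Rational(244292, 131983)) = Rational(-2027720770446, 4702950239)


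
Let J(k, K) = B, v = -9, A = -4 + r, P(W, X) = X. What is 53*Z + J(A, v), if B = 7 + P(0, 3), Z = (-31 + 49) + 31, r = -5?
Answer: 2607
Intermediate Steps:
Z = 49 (Z = 18 + 31 = 49)
A = -9 (A = -4 - 5 = -9)
B = 10 (B = 7 + 3 = 10)
J(k, K) = 10
53*Z + J(A, v) = 53*49 + 10 = 2597 + 10 = 2607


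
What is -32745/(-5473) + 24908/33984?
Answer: 312281891/46498608 ≈ 6.7159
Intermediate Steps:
-32745/(-5473) + 24908/33984 = -32745*(-1/5473) + 24908*(1/33984) = 32745/5473 + 6227/8496 = 312281891/46498608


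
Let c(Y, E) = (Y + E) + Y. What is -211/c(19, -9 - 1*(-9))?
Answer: -211/38 ≈ -5.5526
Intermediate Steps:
c(Y, E) = E + 2*Y (c(Y, E) = (E + Y) + Y = E + 2*Y)
-211/c(19, -9 - 1*(-9)) = -211/((-9 - 1*(-9)) + 2*19) = -211/((-9 + 9) + 38) = -211/(0 + 38) = -211/38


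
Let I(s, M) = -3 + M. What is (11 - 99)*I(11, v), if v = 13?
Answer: -880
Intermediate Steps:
(11 - 99)*I(11, v) = (11 - 99)*(-3 + 13) = -88*10 = -880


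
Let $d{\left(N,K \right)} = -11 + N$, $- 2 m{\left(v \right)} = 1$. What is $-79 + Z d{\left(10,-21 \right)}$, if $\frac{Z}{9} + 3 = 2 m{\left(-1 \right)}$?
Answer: $-43$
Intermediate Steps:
$m{\left(v \right)} = - \frac{1}{2}$ ($m{\left(v \right)} = \left(- \frac{1}{2}\right) 1 = - \frac{1}{2}$)
$Z = -36$ ($Z = -27 + 9 \cdot 2 \left(- \frac{1}{2}\right) = -27 + 9 \left(-1\right) = -27 - 9 = -36$)
$-79 + Z d{\left(10,-21 \right)} = -79 - 36 \left(-11 + 10\right) = -79 - -36 = -79 + 36 = -43$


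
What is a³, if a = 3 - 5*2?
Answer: -343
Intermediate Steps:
a = -7 (a = 3 - 10 = -7)
a³ = (-7)³ = -343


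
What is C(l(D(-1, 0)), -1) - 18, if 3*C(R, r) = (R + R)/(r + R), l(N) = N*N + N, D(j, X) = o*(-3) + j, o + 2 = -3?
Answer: -3622/209 ≈ -17.330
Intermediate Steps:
o = -5 (o = -2 - 3 = -5)
D(j, X) = 15 + j (D(j, X) = -5*(-3) + j = 15 + j)
l(N) = N + N² (l(N) = N² + N = N + N²)
C(R, r) = 2*R/(3*(R + r)) (C(R, r) = ((R + R)/(r + R))/3 = ((2*R)/(R + r))/3 = (2*R/(R + r))/3 = 2*R/(3*(R + r)))
C(l(D(-1, 0)), -1) - 18 = 2*((15 - 1)*(1 + (15 - 1)))/(3*((15 - 1)*(1 + (15 - 1)) - 1)) - 18 = 2*(14*(1 + 14))/(3*(14*(1 + 14) - 1)) - 18 = 2*(14*15)/(3*(14*15 - 1)) - 18 = (⅔)*210/(210 - 1) - 18 = (⅔)*210/209 - 18 = (⅔)*210*(1/209) - 18 = 140/209 - 18 = -3622/209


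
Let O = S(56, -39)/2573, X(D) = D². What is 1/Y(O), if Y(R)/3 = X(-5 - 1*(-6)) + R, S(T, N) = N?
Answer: 2573/7602 ≈ 0.33846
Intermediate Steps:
O = -39/2573 ≈ -0.015157
Y(R) = 3 + 3*R (Y(R) = 3*((-5 - 1*(-6))² + R) = 3*((-5 + 6)² + R) = 3*(1² + R) = 3*(1 + R) = 3 + 3*R)
1/Y(O) = 1/(3 + 3*(-39/2573)) = 1/(3 - 117/2573) = 1/(7602/2573) = 2573/7602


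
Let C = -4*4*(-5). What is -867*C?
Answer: -69360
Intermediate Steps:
C = 80 (C = -16*(-5) = 80)
-867*C = -867*80 = -69360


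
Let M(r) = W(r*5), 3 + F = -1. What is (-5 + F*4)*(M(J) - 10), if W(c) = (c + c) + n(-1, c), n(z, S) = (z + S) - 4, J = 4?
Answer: -945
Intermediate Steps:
n(z, S) = -4 + S + z (n(z, S) = (S + z) - 4 = -4 + S + z)
F = -4 (F = -3 - 1 = -4)
W(c) = -5 + 3*c (W(c) = (c + c) + (-4 + c - 1) = 2*c + (-5 + c) = -5 + 3*c)
M(r) = -5 + 15*r (M(r) = -5 + 3*(r*5) = -5 + 3*(5*r) = -5 + 15*r)
(-5 + F*4)*(M(J) - 10) = (-5 - 4*4)*((-5 + 15*4) - 10) = (-5 - 16)*((-5 + 60) - 10) = -21*(55 - 10) = -21*45 = -945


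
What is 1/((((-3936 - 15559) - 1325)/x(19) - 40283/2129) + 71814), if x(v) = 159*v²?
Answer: 40734157/2924497240899 ≈ 1.3929e-5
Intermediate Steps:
1/((((-3936 - 15559) - 1325)/x(19) - 40283/2129) + 71814) = 1/((((-3936 - 15559) - 1325)/((159*19²)) - 40283/2129) + 71814) = 1/(((-19495 - 1325)/((159*361)) - 40283*1/2129) + 71814) = 1/((-20820/57399 - 40283/2129) + 71814) = 1/((-20820*1/57399 - 40283/2129) + 71814) = 1/((-6940/19133 - 40283/2129) + 71814) = 1/(-785509899/40734157 + 71814) = 1/(2924497240899/40734157) = 40734157/2924497240899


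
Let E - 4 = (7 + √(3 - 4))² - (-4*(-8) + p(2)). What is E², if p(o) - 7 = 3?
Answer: -96 + 280*I ≈ -96.0 + 280.0*I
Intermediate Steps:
p(o) = 10 (p(o) = 7 + 3 = 10)
E = -38 + (7 + I)² (E = 4 + ((7 + √(3 - 4))² - (-4*(-8) + 10)) = 4 + ((7 + √(-1))² - (32 + 10)) = 4 + ((7 + I)² - 1*42) = 4 + ((7 + I)² - 42) = 4 + (-42 + (7 + I)²) = -38 + (7 + I)² ≈ 10.0 + 14.0*I)
E² = (10 + 14*I)²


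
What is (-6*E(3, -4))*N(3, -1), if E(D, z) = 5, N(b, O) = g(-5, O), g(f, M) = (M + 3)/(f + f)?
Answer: 6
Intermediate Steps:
g(f, M) = (3 + M)/(2*f) (g(f, M) = (3 + M)/((2*f)) = (3 + M)*(1/(2*f)) = (3 + M)/(2*f))
N(b, O) = -3/10 - O/10 (N(b, O) = (½)*(3 + O)/(-5) = (½)*(-⅕)*(3 + O) = -3/10 - O/10)
(-6*E(3, -4))*N(3, -1) = (-6*5)*(-3/10 - ⅒*(-1)) = -30*(-3/10 + ⅒) = -30*(-⅕) = 6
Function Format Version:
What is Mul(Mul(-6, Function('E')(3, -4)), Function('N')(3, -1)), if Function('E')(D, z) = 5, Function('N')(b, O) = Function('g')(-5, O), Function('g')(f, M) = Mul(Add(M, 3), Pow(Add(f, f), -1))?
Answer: 6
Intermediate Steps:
Function('g')(f, M) = Mul(Rational(1, 2), Pow(f, -1), Add(3, M)) (Function('g')(f, M) = Mul(Add(3, M), Pow(Mul(2, f), -1)) = Mul(Add(3, M), Mul(Rational(1, 2), Pow(f, -1))) = Mul(Rational(1, 2), Pow(f, -1), Add(3, M)))
Function('N')(b, O) = Add(Rational(-3, 10), Mul(Rational(-1, 10), O)) (Function('N')(b, O) = Mul(Rational(1, 2), Pow(-5, -1), Add(3, O)) = Mul(Rational(1, 2), Rational(-1, 5), Add(3, O)) = Add(Rational(-3, 10), Mul(Rational(-1, 10), O)))
Mul(Mul(-6, Function('E')(3, -4)), Function('N')(3, -1)) = Mul(Mul(-6, 5), Add(Rational(-3, 10), Mul(Rational(-1, 10), -1))) = Mul(-30, Add(Rational(-3, 10), Rational(1, 10))) = Mul(-30, Rational(-1, 5)) = 6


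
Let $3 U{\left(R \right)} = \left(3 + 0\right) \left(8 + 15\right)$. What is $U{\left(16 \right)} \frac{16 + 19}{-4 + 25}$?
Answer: $\frac{115}{3} \approx 38.333$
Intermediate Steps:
$U{\left(R \right)} = 23$ ($U{\left(R \right)} = \frac{\left(3 + 0\right) \left(8 + 15\right)}{3} = \frac{3 \cdot 23}{3} = \frac{1}{3} \cdot 69 = 23$)
$U{\left(16 \right)} \frac{16 + 19}{-4 + 25} = 23 \frac{16 + 19}{-4 + 25} = 23 \cdot \frac{35}{21} = 23 \cdot 35 \cdot \frac{1}{21} = 23 \cdot \frac{5}{3} = \frac{115}{3}$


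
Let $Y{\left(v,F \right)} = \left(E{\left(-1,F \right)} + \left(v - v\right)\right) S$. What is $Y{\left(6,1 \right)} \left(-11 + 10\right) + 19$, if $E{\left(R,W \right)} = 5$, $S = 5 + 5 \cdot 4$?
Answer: $-106$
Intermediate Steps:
$S = 25$ ($S = 5 + 20 = 25$)
$Y{\left(v,F \right)} = 125$ ($Y{\left(v,F \right)} = \left(5 + \left(v - v\right)\right) 25 = \left(5 + 0\right) 25 = 5 \cdot 25 = 125$)
$Y{\left(6,1 \right)} \left(-11 + 10\right) + 19 = 125 \left(-11 + 10\right) + 19 = 125 \left(-1\right) + 19 = -125 + 19 = -106$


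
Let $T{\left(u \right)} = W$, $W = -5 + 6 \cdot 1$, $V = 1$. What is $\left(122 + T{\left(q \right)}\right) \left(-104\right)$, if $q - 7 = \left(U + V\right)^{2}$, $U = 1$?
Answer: $-12792$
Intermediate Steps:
$q = 11$ ($q = 7 + \left(1 + 1\right)^{2} = 7 + 2^{2} = 7 + 4 = 11$)
$W = 1$ ($W = -5 + 6 = 1$)
$T{\left(u \right)} = 1$
$\left(122 + T{\left(q \right)}\right) \left(-104\right) = \left(122 + 1\right) \left(-104\right) = 123 \left(-104\right) = -12792$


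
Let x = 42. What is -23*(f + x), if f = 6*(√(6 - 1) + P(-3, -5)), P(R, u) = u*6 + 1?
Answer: 3036 - 138*√5 ≈ 2727.4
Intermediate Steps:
P(R, u) = 1 + 6*u (P(R, u) = 6*u + 1 = 1 + 6*u)
f = -174 + 6*√5 (f = 6*(√(6 - 1) + (1 + 6*(-5))) = 6*(√5 + (1 - 30)) = 6*(√5 - 29) = 6*(-29 + √5) = -174 + 6*√5 ≈ -160.58)
-23*(f + x) = -23*((-174 + 6*√5) + 42) = -23*(-132 + 6*√5) = 3036 - 138*√5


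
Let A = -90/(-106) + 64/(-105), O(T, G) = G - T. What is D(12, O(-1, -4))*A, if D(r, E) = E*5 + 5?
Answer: -2666/1113 ≈ -2.3953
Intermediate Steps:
D(r, E) = 5 + 5*E (D(r, E) = 5*E + 5 = 5 + 5*E)
A = 1333/5565 (A = -90*(-1/106) + 64*(-1/105) = 45/53 - 64/105 = 1333/5565 ≈ 0.23953)
D(12, O(-1, -4))*A = (5 + 5*(-4 - 1*(-1)))*(1333/5565) = (5 + 5*(-4 + 1))*(1333/5565) = (5 + 5*(-3))*(1333/5565) = (5 - 15)*(1333/5565) = -10*1333/5565 = -2666/1113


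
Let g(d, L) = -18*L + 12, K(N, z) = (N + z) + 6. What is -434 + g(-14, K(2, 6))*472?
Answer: -113714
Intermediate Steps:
K(N, z) = 6 + N + z
g(d, L) = 12 - 18*L
-434 + g(-14, K(2, 6))*472 = -434 + (12 - 18*(6 + 2 + 6))*472 = -434 + (12 - 18*14)*472 = -434 + (12 - 252)*472 = -434 - 240*472 = -434 - 113280 = -113714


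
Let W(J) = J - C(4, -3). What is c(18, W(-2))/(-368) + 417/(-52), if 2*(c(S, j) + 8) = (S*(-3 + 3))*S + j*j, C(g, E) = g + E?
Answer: -76637/9568 ≈ -8.0097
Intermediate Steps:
C(g, E) = E + g
W(J) = -1 + J (W(J) = J - (-3 + 4) = J - 1*1 = J - 1 = -1 + J)
c(S, j) = -8 + j²/2 (c(S, j) = -8 + ((S*(-3 + 3))*S + j*j)/2 = -8 + ((S*0)*S + j²)/2 = -8 + (0*S + j²)/2 = -8 + (0 + j²)/2 = -8 + j²/2)
c(18, W(-2))/(-368) + 417/(-52) = (-8 + (-1 - 2)²/2)/(-368) + 417/(-52) = (-8 + (½)*(-3)²)*(-1/368) + 417*(-1/52) = (-8 + (½)*9)*(-1/368) - 417/52 = (-8 + 9/2)*(-1/368) - 417/52 = -7/2*(-1/368) - 417/52 = 7/736 - 417/52 = -76637/9568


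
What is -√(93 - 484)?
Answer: -I*√391 ≈ -19.774*I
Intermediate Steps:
-√(93 - 484) = -√(-391) = -I*√391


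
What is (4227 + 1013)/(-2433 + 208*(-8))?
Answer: -5240/4097 ≈ -1.2790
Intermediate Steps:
(4227 + 1013)/(-2433 + 208*(-8)) = 5240/(-2433 - 1664) = 5240/(-4097) = 5240*(-1/4097) = -5240/4097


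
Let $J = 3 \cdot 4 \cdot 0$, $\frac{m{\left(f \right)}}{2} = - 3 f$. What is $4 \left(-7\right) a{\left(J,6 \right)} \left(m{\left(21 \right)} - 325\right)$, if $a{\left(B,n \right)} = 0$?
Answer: $0$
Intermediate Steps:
$m{\left(f \right)} = - 6 f$ ($m{\left(f \right)} = 2 \left(- 3 f\right) = - 6 f$)
$J = 0$ ($J = 3 \cdot 0 = 0$)
$4 \left(-7\right) a{\left(J,6 \right)} \left(m{\left(21 \right)} - 325\right) = 4 \left(-7\right) 0 \left(\left(-6\right) 21 - 325\right) = \left(-28\right) 0 \left(-126 - 325\right) = 0 \left(-451\right) = 0$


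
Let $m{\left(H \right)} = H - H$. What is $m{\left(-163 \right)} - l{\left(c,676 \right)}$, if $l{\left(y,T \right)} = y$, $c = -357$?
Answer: $357$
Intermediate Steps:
$m{\left(H \right)} = 0$
$m{\left(-163 \right)} - l{\left(c,676 \right)} = 0 - -357 = 0 + 357 = 357$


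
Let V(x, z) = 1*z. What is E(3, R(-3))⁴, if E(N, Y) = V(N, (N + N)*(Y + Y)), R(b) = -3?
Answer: 1679616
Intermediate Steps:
V(x, z) = z
E(N, Y) = 4*N*Y (E(N, Y) = (N + N)*(Y + Y) = (2*N)*(2*Y) = 4*N*Y)
E(3, R(-3))⁴ = (4*3*(-3))⁴ = (-36)⁴ = 1679616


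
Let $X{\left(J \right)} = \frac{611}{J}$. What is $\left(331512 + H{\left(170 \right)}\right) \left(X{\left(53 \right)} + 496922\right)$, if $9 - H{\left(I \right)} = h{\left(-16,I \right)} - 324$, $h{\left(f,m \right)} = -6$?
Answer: $\frac{8740118079927}{53} \approx 1.6491 \cdot 10^{11}$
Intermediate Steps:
$H{\left(I \right)} = 339$ ($H{\left(I \right)} = 9 - \left(-6 - 324\right) = 9 - -330 = 9 + 330 = 339$)
$\left(331512 + H{\left(170 \right)}\right) \left(X{\left(53 \right)} + 496922\right) = \left(331512 + 339\right) \left(\frac{611}{53} + 496922\right) = 331851 \left(611 \cdot \frac{1}{53} + 496922\right) = 331851 \left(\frac{611}{53} + 496922\right) = 331851 \cdot \frac{26337477}{53} = \frac{8740118079927}{53}$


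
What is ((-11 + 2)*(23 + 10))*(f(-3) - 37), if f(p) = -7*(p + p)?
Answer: -1485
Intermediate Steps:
f(p) = -14*p
((-11 + 2)*(23 + 10))*(f(-3) - 37) = ((-11 + 2)*(23 + 10))*(-14*(-3) - 37) = (-9*33)*(42 - 37) = -297*5 = -1485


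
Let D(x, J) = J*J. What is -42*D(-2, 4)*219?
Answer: -147168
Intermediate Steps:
D(x, J) = J**2
-42*D(-2, 4)*219 = -42*4**2*219 = -672*219 = -42*3504 = -147168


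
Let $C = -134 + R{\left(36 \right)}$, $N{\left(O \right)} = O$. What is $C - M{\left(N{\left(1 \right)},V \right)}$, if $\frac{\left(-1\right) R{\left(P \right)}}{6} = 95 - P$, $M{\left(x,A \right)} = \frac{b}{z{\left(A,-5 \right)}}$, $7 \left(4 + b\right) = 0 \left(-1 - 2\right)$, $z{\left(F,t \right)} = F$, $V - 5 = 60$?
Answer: $- \frac{31716}{65} \approx -487.94$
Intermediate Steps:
$V = 65$ ($V = 5 + 60 = 65$)
$b = -4$ ($b = -4 + \frac{0 \left(-1 - 2\right)}{7} = -4 + \frac{0 \left(-3\right)}{7} = -4 + \frac{1}{7} \cdot 0 = -4 + 0 = -4$)
$M{\left(x,A \right)} = - \frac{4}{A}$
$R{\left(P \right)} = -570 + 6 P$ ($R{\left(P \right)} = - 6 \left(95 - P\right) = -570 + 6 P$)
$C = -488$ ($C = -134 + \left(-570 + 6 \cdot 36\right) = -134 + \left(-570 + 216\right) = -134 - 354 = -488$)
$C - M{\left(N{\left(1 \right)},V \right)} = -488 - - \frac{4}{65} = -488 + \frac{4}{65} = - \frac{31716}{65}$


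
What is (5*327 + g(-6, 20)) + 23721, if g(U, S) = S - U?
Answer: 25382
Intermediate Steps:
(5*327 + g(-6, 20)) + 23721 = (5*327 + (20 - 1*(-6))) + 23721 = (1635 + (20 + 6)) + 23721 = (1635 + 26) + 23721 = 1661 + 23721 = 25382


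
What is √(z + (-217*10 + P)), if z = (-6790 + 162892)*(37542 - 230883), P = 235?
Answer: 3*I*√3353435413 ≈ 1.7373e+5*I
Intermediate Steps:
z = -30180916782 (z = 156102*(-193341) = -30180916782)
√(z + (-217*10 + P)) = √(-30180916782 + (-217*10 + 235)) = √(-30180916782 + (-2170 + 235)) = √(-30180916782 - 1935) = √(-30180918717) = 3*I*√3353435413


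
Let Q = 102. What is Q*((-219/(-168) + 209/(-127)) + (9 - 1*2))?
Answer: 2414901/3556 ≈ 679.11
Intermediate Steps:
Q*((-219/(-168) + 209/(-127)) + (9 - 1*2)) = 102*((-219/(-168) + 209/(-127)) + (9 - 1*2)) = 102*((-219*(-1/168) + 209*(-1/127)) + (9 - 2)) = 102*((73/56 - 209/127) + 7) = 102*(-2433/7112 + 7) = 102*(47351/7112) = 2414901/3556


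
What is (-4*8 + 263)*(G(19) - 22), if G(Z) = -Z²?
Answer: -88473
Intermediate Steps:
(-4*8 + 263)*(G(19) - 22) = (-4*8 + 263)*(-1*19² - 22) = (-32 + 263)*(-1*361 - 22) = 231*(-361 - 22) = 231*(-383) = -88473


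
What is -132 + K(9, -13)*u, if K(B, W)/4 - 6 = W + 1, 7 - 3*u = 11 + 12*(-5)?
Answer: -580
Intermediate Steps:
u = 56/3 (u = 7/3 - (11 + 12*(-5))/3 = 7/3 - (11 - 60)/3 = 7/3 - ⅓*(-49) = 7/3 + 49/3 = 56/3 ≈ 18.667)
K(B, W) = 28 + 4*W (K(B, W) = 24 + 4*(W + 1) = 24 + 4*(1 + W) = 24 + (4 + 4*W) = 28 + 4*W)
-132 + K(9, -13)*u = -132 + (28 + 4*(-13))*(56/3) = -132 + (28 - 52)*(56/3) = -132 - 24*56/3 = -132 - 448 = -580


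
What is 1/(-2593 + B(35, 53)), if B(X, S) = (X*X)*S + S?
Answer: 1/62385 ≈ 1.6029e-5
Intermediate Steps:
B(X, S) = S + S*X² (B(X, S) = X²*S + S = S*X² + S = S + S*X²)
1/(-2593 + B(35, 53)) = 1/(-2593 + 53*(1 + 35²)) = 1/(-2593 + 53*(1 + 1225)) = 1/(-2593 + 53*1226) = 1/(-2593 + 64978) = 1/62385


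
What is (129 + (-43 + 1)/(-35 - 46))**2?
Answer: 12229009/729 ≈ 16775.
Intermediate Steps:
(129 + (-43 + 1)/(-35 - 46))**2 = (129 - 42/(-81))**2 = (129 - 42*(-1/81))**2 = (129 + 14/27)**2 = (3497/27)**2 = 12229009/729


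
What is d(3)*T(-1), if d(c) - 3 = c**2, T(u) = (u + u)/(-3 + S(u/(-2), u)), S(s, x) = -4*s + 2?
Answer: 8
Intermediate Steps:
S(s, x) = 2 - 4*s
T(u) = 2*u/(-1 + 2*u) (T(u) = (u + u)/(-3 + (2 - 4*u/(-2))) = (2*u)/(-3 + (2 - 4*u*(-1)/2)) = (2*u)/(-3 + (2 - (-2)*u)) = (2*u)/(-3 + (2 + 2*u)) = (2*u)/(-1 + 2*u) = 2*u/(-1 + 2*u))
d(c) = 3 + c**2
d(3)*T(-1) = (3 + 3**2)*(2*(-1)/(-1 + 2*(-1))) = (3 + 9)*(2*(-1)/(-1 - 2)) = 12*(2*(-1)/(-3)) = 12*(2*(-1)*(-1/3)) = 12*(2/3) = 8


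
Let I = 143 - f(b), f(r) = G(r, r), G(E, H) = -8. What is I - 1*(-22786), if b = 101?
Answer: 22937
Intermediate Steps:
f(r) = -8
I = 151 (I = 143 - 1*(-8) = 143 + 8 = 151)
I - 1*(-22786) = 151 - 1*(-22786) = 151 + 22786 = 22937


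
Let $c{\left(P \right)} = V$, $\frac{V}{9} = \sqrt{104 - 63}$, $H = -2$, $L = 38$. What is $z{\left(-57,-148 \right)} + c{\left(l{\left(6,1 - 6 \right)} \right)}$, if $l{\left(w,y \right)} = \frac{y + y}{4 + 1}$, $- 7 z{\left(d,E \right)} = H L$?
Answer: $\frac{76}{7} + 9 \sqrt{41} \approx 68.485$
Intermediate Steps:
$z{\left(d,E \right)} = \frac{76}{7}$ ($z{\left(d,E \right)} = - \frac{\left(-2\right) 38}{7} = \left(- \frac{1}{7}\right) \left(-76\right) = \frac{76}{7}$)
$l{\left(w,y \right)} = \frac{2 y}{5}$
$V = 9 \sqrt{41}$ ($V = 9 \sqrt{104 - 63} = 9 \sqrt{41} \approx 57.628$)
$c{\left(P \right)} = 9 \sqrt{41}$
$z{\left(-57,-148 \right)} + c{\left(l{\left(6,1 - 6 \right)} \right)} = \frac{76}{7} + 9 \sqrt{41}$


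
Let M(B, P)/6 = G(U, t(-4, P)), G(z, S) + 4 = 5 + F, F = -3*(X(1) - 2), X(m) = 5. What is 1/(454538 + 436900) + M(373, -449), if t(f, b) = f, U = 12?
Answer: -42789023/891438 ≈ -48.000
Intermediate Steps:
F = -9 (F = -3*(5 - 2) = -3*3 = -9)
G(z, S) = -8 (G(z, S) = -4 + (5 - 9) = -4 - 4 = -8)
M(B, P) = -48 (M(B, P) = 6*(-8) = -48)
1/(454538 + 436900) + M(373, -449) = 1/(454538 + 436900) - 48 = 1/891438 - 48 = -42789023/891438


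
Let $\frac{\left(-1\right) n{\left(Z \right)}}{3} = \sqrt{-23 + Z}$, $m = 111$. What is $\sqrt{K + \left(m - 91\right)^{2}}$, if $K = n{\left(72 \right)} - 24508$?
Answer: $3 i \sqrt{2681} \approx 155.34 i$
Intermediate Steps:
$n{\left(Z \right)} = - 3 \sqrt{-23 + Z}$
$K = -24529$ ($K = - 3 \sqrt{-23 + 72} - 24508 = - 3 \sqrt{49} - 24508 = \left(-3\right) 7 - 24508 = -21 - 24508 = -24529$)
$\sqrt{K + \left(m - 91\right)^{2}} = \sqrt{-24529 + \left(111 - 91\right)^{2}} = \sqrt{-24529 + 20^{2}} = \sqrt{-24529 + 400} = \sqrt{-24129} = 3 i \sqrt{2681}$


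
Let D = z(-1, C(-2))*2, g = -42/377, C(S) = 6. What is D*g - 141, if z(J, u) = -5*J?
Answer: -53577/377 ≈ -142.11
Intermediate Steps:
g = -42/377 (g = -42*1/377 = -42/377 ≈ -0.11141)
D = 10 (D = -5*(-1)*2 = 5*2 = 10)
D*g - 141 = 10*(-42/377) - 141 = -420/377 - 141 = -53577/377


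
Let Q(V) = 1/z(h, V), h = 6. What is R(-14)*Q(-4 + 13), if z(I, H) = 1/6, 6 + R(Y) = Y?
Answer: -120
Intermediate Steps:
R(Y) = -6 + Y
z(I, H) = 1/6
Q(V) = 6 (Q(V) = 1/(1/6) = 6)
R(-14)*Q(-4 + 13) = (-6 - 14)*6 = -20*6 = -120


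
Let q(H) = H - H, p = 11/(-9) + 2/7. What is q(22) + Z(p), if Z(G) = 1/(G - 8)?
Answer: -63/563 ≈ -0.11190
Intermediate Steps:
p = -59/63 (p = 11*(-⅑) + 2*(⅐) = -11/9 + 2/7 = -59/63 ≈ -0.93651)
q(H) = 0
Z(G) = 1/(-8 + G)
q(22) + Z(p) = 0 + 1/(-8 - 59/63) = 0 + 1/(-563/63) = 0 - 63/563 = -63/563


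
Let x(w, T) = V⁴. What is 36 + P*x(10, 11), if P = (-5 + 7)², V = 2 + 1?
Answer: 360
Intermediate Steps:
V = 3
P = 4 (P = 2² = 4)
x(w, T) = 81 (x(w, T) = 3⁴ = 81)
36 + P*x(10, 11) = 36 + 4*81 = 36 + 324 = 360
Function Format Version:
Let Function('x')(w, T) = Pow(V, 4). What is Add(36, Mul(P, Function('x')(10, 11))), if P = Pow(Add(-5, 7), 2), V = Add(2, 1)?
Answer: 360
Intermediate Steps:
V = 3
P = 4 (P = Pow(2, 2) = 4)
Function('x')(w, T) = 81 (Function('x')(w, T) = Pow(3, 4) = 81)
Add(36, Mul(P, Function('x')(10, 11))) = Add(36, Mul(4, 81)) = Add(36, 324) = 360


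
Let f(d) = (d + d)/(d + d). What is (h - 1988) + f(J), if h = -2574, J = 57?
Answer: -4561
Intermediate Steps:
f(d) = 1 (f(d) = (2*d)/((2*d)) = (2*d)*(1/(2*d)) = 1)
(h - 1988) + f(J) = (-2574 - 1988) + 1 = -4562 + 1 = -4561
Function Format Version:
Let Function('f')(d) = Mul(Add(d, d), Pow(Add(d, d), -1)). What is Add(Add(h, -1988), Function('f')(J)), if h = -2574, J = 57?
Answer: -4561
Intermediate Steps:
Function('f')(d) = 1 (Function('f')(d) = Mul(Mul(2, d), Pow(Mul(2, d), -1)) = Mul(Mul(2, d), Mul(Rational(1, 2), Pow(d, -1))) = 1)
Add(Add(h, -1988), Function('f')(J)) = Add(Add(-2574, -1988), 1) = Add(-4562, 1) = -4561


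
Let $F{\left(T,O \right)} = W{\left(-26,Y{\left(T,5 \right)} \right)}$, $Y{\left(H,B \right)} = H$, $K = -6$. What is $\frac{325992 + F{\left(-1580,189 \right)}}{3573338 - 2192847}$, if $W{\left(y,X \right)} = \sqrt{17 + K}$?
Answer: $\frac{325992}{1380491} + \frac{\sqrt{11}}{1380491} \approx 0.23614$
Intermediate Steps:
$W{\left(y,X \right)} = \sqrt{11}$ ($W{\left(y,X \right)} = \sqrt{17 - 6} = \sqrt{11}$)
$F{\left(T,O \right)} = \sqrt{11}$
$\frac{325992 + F{\left(-1580,189 \right)}}{3573338 - 2192847} = \frac{325992 + \sqrt{11}}{3573338 - 2192847} = \frac{325992 + \sqrt{11}}{1380491} = \left(325992 + \sqrt{11}\right) \frac{1}{1380491} = \frac{325992}{1380491} + \frac{\sqrt{11}}{1380491}$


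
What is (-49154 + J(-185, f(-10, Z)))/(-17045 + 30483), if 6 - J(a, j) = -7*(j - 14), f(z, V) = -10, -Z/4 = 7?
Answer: -24658/6719 ≈ -3.6699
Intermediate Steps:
Z = -28 (Z = -4*7 = -28)
J(a, j) = -92 + 7*j (J(a, j) = 6 - (-7)*(j - 14) = 6 - (-7)*(-14 + j) = 6 - (98 - 7*j) = 6 + (-98 + 7*j) = -92 + 7*j)
(-49154 + J(-185, f(-10, Z)))/(-17045 + 30483) = (-49154 + (-92 + 7*(-10)))/(-17045 + 30483) = (-49154 + (-92 - 70))/13438 = (-49154 - 162)*(1/13438) = -49316*1/13438 = -24658/6719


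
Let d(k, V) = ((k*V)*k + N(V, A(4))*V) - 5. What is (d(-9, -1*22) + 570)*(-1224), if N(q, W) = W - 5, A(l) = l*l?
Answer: 1785816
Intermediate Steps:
A(l) = l²
N(q, W) = -5 + W
d(k, V) = -5 + 11*V + V*k² (d(k, V) = ((k*V)*k + (-5 + 4²)*V) - 5 = ((V*k)*k + (-5 + 16)*V) - 5 = (V*k² + 11*V) - 5 = (11*V + V*k²) - 5 = -5 + 11*V + V*k²)
(d(-9, -1*22) + 570)*(-1224) = ((-5 + 11*(-1*22) - 1*22*(-9)²) + 570)*(-1224) = ((-5 + 11*(-22) - 22*81) + 570)*(-1224) = ((-5 - 242 - 1782) + 570)*(-1224) = (-2029 + 570)*(-1224) = -1459*(-1224) = 1785816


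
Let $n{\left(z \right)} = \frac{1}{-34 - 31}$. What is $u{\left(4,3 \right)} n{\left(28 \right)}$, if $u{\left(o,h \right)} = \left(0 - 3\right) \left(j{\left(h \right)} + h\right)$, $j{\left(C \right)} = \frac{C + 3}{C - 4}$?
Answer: $- \frac{9}{65} \approx -0.13846$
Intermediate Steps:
$n{\left(z \right)} = - \frac{1}{65}$ ($n{\left(z \right)} = \frac{1}{-65} = - \frac{1}{65}$)
$j{\left(C \right)} = \frac{3 + C}{-4 + C}$
$u{\left(o,h \right)} = - 3 h - \frac{3 \left(3 + h\right)}{-4 + h}$ ($u{\left(o,h \right)} = \left(0 - 3\right) \left(\frac{3 + h}{-4 + h} + h\right) = - 3 \left(h + \frac{3 + h}{-4 + h}\right) = - 3 h - \frac{3 \left(3 + h\right)}{-4 + h}$)
$u{\left(4,3 \right)} n{\left(28 \right)} = \frac{3 \left(-3 - 3^{2} + 3 \cdot 3\right)}{-4 + 3} \left(- \frac{1}{65}\right) = \frac{3 \left(-3 - 9 + 9\right)}{-1} \left(- \frac{1}{65}\right) = 3 \left(-1\right) \left(-3 - 9 + 9\right) \left(- \frac{1}{65}\right) = 3 \left(-1\right) \left(-3\right) \left(- \frac{1}{65}\right) = 9 \left(- \frac{1}{65}\right) = - \frac{9}{65}$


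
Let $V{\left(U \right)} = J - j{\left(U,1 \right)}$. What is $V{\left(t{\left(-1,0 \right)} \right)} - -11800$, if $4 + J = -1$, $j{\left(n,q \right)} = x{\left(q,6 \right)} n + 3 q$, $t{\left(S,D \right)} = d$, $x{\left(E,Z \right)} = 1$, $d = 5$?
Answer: $11787$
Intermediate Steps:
$t{\left(S,D \right)} = 5$
$j{\left(n,q \right)} = n + 3 q$ ($j{\left(n,q \right)} = 1 n + 3 q = n + 3 q$)
$J = -5$ ($J = -4 - 1 = -5$)
$V{\left(U \right)} = -8 - U$ ($V{\left(U \right)} = -5 - \left(U + 3 \cdot 1\right) = -5 - \left(U + 3\right) = -5 - \left(3 + U\right) = -8 - U$)
$V{\left(t{\left(-1,0 \right)} \right)} - -11800 = \left(-8 - 5\right) - -11800 = \left(-8 - 5\right) + 11800 = -13 + 11800 = 11787$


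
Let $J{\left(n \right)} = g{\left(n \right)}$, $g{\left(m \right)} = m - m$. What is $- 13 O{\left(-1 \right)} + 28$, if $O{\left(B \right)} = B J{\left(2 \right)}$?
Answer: $28$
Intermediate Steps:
$g{\left(m \right)} = 0$
$J{\left(n \right)} = 0$
$O{\left(B \right)} = 0$ ($O{\left(B \right)} = B 0 = 0$)
$- 13 O{\left(-1 \right)} + 28 = \left(-13\right) 0 + 28 = 0 + 28 = 28$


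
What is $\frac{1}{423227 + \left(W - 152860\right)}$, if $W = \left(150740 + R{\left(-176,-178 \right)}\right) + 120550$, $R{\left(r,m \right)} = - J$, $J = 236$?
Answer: $\frac{1}{541421} \approx 1.847 \cdot 10^{-6}$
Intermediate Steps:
$R{\left(r,m \right)} = -236$ ($R{\left(r,m \right)} = \left(-1\right) 236 = -236$)
$W = 271054$ ($W = \left(150740 - 236\right) + 120550 = 150504 + 120550 = 271054$)
$\frac{1}{423227 + \left(W - 152860\right)} = \frac{1}{423227 + \left(271054 - 152860\right)} = \frac{1}{423227 + 118194} = \frac{1}{541421}$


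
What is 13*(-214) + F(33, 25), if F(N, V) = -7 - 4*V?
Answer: -2889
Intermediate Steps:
13*(-214) + F(33, 25) = 13*(-214) + (-7 - 4*25) = -2782 + (-7 - 100) = -2782 - 107 = -2889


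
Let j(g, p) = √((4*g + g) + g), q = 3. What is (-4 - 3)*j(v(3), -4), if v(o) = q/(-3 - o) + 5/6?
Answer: -7*√2 ≈ -9.8995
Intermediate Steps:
v(o) = ⅚ + 3/(-3 - o) (v(o) = 3/(-3 - o) + 5/6 = 3/(-3 - o) + 5*(⅙) = 3/(-3 - o) + ⅚ = ⅚ + 3/(-3 - o))
j(g, p) = √6*√g (j(g, p) = √(5*g + g) = √(6*g) = √6*√g)
(-4 - 3)*j(v(3), -4) = (-4 - 3)*(√6*√((-3 + 5*3)/(6*(3 + 3)))) = -7*√6*√((⅙)*(-3 + 15)/6) = -7*√6*√((⅙)*(⅙)*12) = -7*√6*√(⅓) = -7*√6*√3/3 = -7*√2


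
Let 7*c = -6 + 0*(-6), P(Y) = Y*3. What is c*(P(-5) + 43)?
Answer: -24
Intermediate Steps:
P(Y) = 3*Y
c = -6/7 (c = (-6 + 0*(-6))/7 = (-6 + 0)/7 = (⅐)*(-6) = -6/7 ≈ -0.85714)
c*(P(-5) + 43) = -6*(3*(-5) + 43)/7 = -6*(-15 + 43)/7 = -6/7*28 = -24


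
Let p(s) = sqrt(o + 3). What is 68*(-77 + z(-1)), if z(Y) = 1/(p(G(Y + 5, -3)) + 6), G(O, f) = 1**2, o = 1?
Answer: -10455/2 ≈ -5227.5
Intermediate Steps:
G(O, f) = 1
p(s) = 2 (p(s) = sqrt(1 + 3) = sqrt(4) = 2)
z(Y) = 1/8 (z(Y) = 1/(2 + 6) = 1/8)
68*(-77 + z(-1)) = 68*(-77 + 1/8) = 68*(-615/8) = -10455/2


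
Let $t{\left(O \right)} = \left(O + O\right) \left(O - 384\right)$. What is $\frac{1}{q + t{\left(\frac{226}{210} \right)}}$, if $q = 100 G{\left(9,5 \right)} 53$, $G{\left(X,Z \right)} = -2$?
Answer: $- \frac{11025}{125951782} \approx -8.7533 \cdot 10^{-5}$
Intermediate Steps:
$t{\left(O \right)} = 2 O \left(-384 + O\right)$
$q = -10600$ ($q = 100 \left(-2\right) 53 = \left(-200\right) 53 = -10600$)
$\frac{1}{q + t{\left(\frac{226}{210} \right)}} = \frac{1}{-10600 + 2 \cdot \frac{226}{210} \left(-384 + \frac{226}{210}\right)} = \frac{1}{-10600 + 2 \cdot 226 \cdot \frac{1}{210} \left(-384 + 226 \cdot \frac{1}{210}\right)} = \frac{1}{-10600 + 2 \cdot \frac{113}{105} \left(-384 + \frac{113}{105}\right)} = \frac{1}{-10600 + 2 \cdot \frac{113}{105} \left(- \frac{40207}{105}\right)} = \frac{1}{-10600 - \frac{9086782}{11025}} = \frac{1}{- \frac{125951782}{11025}} = - \frac{11025}{125951782}$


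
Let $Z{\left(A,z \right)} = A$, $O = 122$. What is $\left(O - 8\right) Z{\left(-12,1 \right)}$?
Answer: $-1368$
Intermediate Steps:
$\left(O - 8\right) Z{\left(-12,1 \right)} = \left(122 - 8\right) \left(-12\right) = 114 \left(-12\right) = -1368$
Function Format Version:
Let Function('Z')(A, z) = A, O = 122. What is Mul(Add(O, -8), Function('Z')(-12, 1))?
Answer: -1368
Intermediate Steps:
Mul(Add(O, -8), Function('Z')(-12, 1)) = Mul(Add(122, -8), -12) = Mul(114, -12) = -1368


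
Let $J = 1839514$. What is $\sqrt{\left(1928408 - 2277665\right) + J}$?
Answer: $\sqrt{1490257} \approx 1220.8$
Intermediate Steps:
$\sqrt{\left(1928408 - 2277665\right) + J} = \sqrt{\left(1928408 - 2277665\right) + 1839514} = \sqrt{-349257 + 1839514} = \sqrt{1490257}$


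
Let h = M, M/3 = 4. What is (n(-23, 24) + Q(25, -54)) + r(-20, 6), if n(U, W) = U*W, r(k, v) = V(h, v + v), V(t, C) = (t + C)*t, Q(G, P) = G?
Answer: -239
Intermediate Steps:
M = 12 (M = 3*4 = 12)
h = 12
V(t, C) = t*(C + t) (V(t, C) = (C + t)*t = t*(C + t))
r(k, v) = 144 + 24*v (r(k, v) = 12*((v + v) + 12) = 12*(2*v + 12) = 12*(12 + 2*v) = 144 + 24*v)
(n(-23, 24) + Q(25, -54)) + r(-20, 6) = (-23*24 + 25) + (144 + 24*6) = (-552 + 25) + (144 + 144) = -527 + 288 = -239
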